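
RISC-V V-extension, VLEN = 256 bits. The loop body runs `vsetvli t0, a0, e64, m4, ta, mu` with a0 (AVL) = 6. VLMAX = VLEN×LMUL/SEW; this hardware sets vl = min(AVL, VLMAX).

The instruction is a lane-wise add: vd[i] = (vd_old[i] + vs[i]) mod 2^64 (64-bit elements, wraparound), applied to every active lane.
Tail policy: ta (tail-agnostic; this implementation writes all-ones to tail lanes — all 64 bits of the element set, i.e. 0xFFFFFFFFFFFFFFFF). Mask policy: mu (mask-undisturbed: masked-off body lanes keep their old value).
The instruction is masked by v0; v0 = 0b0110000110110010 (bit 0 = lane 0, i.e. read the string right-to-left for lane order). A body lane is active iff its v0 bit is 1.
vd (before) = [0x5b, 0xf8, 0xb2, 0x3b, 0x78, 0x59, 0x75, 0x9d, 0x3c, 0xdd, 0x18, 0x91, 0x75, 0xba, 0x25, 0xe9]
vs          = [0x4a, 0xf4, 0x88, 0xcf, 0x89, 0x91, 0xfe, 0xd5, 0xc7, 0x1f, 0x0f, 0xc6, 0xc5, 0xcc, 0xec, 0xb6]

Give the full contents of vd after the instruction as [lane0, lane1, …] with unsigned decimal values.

vd = [91, 492, 178, 59, 257, 234, 18446744073709551615, 18446744073709551615, 18446744073709551615, 18446744073709551615, 18446744073709551615, 18446744073709551615, 18446744073709551615, 18446744073709551615, 18446744073709551615, 18446744073709551615]

VLMAX = VLEN×LMUL/SEW = 256×4/64 = 16
vl = min(AVL, VLMAX) = min(6, 16) = 6
lane  0: mask-off/keep ⇒ 0x5b
lane  1: add(0xf8,0xf4) ⇒ 0x1ec
lane  2: mask-off/keep ⇒ 0xb2
lane  3: mask-off/keep ⇒ 0x3b
lane  4: add(0x78,0x89) ⇒ 0x101
lane  5: add(0x59,0x91) ⇒ 0xea
lane  6: tail/ones ⇒ 0xffffffffffffffff
lane  7: tail/ones ⇒ 0xffffffffffffffff
lane  8: tail/ones ⇒ 0xffffffffffffffff
lane  9: tail/ones ⇒ 0xffffffffffffffff
lane 10: tail/ones ⇒ 0xffffffffffffffff
lane 11: tail/ones ⇒ 0xffffffffffffffff
lane 12: tail/ones ⇒ 0xffffffffffffffff
lane 13: tail/ones ⇒ 0xffffffffffffffff
lane 14: tail/ones ⇒ 0xffffffffffffffff
lane 15: tail/ones ⇒ 0xffffffffffffffff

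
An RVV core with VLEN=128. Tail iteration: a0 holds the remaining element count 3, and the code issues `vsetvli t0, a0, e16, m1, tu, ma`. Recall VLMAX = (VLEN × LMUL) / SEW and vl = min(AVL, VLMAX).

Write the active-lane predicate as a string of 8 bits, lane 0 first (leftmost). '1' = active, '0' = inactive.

VLMAX = VLEN×LMUL/SEW = 128×1/16 = 8
vl = min(AVL, VLMAX) = min(3, 8) = 3
bits (lane 0 leftmost): 11100000

predicate = 11100000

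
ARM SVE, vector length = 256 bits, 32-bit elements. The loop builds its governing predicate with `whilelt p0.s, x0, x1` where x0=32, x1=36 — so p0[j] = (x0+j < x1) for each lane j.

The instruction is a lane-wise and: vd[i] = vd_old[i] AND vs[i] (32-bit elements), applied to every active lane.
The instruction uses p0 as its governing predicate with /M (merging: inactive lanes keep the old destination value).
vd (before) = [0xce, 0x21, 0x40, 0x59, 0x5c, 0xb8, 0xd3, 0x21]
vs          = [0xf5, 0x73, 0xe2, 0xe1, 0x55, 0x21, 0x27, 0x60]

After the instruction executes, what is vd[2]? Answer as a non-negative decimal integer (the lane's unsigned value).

vd[2] = 64

256-bit reg / 32-bit elem → 8 lanes
active while 32+j < 36, i.e. j ∈ [0,4) capped at 8 ⇒ 4
lane  0: and(0xce,0xf5) ⇒ 0xc4
lane  1: and(0x21,0x73) ⇒ 0x21
lane  2: and(0x40,0xe2) ⇒ 0x40
lane  3: and(0x59,0xe1) ⇒ 0x41
lane  4: tail/keep ⇒ 0x5c
lane  5: tail/keep ⇒ 0xb8
lane  6: tail/keep ⇒ 0xd3
lane  7: tail/keep ⇒ 0x21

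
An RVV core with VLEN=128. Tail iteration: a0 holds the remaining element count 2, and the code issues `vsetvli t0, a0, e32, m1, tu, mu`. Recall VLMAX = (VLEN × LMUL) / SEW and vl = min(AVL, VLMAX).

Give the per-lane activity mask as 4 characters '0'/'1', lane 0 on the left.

predicate = 1100

VLMAX = (128 × 1) / 32 = 4 lanes
vl ← min(2, 4) = 2
bits (lane 0 leftmost): 1100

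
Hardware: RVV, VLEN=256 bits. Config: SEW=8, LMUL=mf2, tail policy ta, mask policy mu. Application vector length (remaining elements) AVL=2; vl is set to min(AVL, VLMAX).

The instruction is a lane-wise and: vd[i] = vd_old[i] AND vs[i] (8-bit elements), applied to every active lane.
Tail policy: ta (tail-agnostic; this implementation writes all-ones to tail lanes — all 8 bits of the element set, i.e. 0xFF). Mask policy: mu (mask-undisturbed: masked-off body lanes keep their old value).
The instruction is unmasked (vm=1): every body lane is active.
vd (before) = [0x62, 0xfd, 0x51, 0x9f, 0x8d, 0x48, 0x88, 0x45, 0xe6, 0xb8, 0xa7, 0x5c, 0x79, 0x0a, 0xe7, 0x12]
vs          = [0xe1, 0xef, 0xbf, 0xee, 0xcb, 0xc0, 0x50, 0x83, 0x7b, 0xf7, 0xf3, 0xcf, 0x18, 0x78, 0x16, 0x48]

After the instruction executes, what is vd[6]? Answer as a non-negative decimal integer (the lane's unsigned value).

lanes per group: 256·1/2/8 = 16
vl ← min(2, 16) = 2
vd[0] and(0x62,0xe1) -> 0x60
vd[1] and(0xfd,0xef) -> 0xed
vd[2] tail/ones -> 0xff
vd[3] tail/ones -> 0xff
vd[4] tail/ones -> 0xff
vd[5] tail/ones -> 0xff
vd[6] tail/ones -> 0xff
vd[7] tail/ones -> 0xff
vd[8] tail/ones -> 0xff
vd[9] tail/ones -> 0xff
vd[10] tail/ones -> 0xff
vd[11] tail/ones -> 0xff
vd[12] tail/ones -> 0xff
vd[13] tail/ones -> 0xff
vd[14] tail/ones -> 0xff
vd[15] tail/ones -> 0xff

vd[6] = 255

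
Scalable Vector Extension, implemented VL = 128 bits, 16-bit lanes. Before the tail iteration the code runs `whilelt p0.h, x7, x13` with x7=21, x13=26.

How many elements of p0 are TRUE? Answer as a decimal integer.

vl = 5

lane count: 128 div 16 = 8
active while 21+j < 26, i.e. j ∈ [0,5) capped at 8 ⇒ 5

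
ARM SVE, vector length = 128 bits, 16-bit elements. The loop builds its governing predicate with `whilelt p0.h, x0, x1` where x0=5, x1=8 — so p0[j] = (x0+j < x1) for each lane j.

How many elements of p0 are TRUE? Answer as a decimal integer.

vl = 3

128-bit reg / 16-bit elem → 8 lanes
whilelt: lane j active iff 5+j < 8 → j < 3 → 3 active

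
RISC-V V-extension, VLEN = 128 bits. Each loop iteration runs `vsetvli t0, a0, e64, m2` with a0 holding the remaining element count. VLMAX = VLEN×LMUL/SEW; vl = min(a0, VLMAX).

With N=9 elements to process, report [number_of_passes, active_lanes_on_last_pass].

[iterations, last_vl] = [3, 1]

VLMAX = (128 × 2) / 64 = 4 lanes
iterations = ceil(9/4) = 3; final-pass vl = 1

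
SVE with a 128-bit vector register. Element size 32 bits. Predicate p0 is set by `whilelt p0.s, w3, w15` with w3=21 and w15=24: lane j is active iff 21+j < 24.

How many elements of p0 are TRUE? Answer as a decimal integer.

128-bit reg / 32-bit elem → 4 lanes
whilelt: lane j active iff 21+j < 24 → j < 3 → 3 active

vl = 3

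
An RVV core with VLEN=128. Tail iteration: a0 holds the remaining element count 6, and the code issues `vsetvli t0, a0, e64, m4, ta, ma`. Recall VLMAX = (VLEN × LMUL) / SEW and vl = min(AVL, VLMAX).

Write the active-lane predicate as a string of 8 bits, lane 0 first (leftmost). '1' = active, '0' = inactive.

VLMAX = (128 × 4) / 64 = 8 lanes
vl ← min(6, 8) = 6
bits (lane 0 leftmost): 11111100

predicate = 11111100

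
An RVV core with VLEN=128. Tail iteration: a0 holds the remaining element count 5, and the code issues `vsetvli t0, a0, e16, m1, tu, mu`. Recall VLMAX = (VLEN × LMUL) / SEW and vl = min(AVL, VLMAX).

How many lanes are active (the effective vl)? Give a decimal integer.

VLMAX = (128 × 1) / 16 = 8 lanes
vl ← min(5, 8) = 5

vl = 5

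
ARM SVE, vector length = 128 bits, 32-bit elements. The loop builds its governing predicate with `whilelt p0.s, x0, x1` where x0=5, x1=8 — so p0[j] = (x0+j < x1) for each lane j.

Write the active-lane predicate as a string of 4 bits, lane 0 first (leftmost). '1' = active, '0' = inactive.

predicate = 1110

lane count: 128 div 32 = 4
active while 5+j < 8, i.e. j ∈ [0,3) capped at 4 ⇒ 3
bits (lane 0 leftmost): 1110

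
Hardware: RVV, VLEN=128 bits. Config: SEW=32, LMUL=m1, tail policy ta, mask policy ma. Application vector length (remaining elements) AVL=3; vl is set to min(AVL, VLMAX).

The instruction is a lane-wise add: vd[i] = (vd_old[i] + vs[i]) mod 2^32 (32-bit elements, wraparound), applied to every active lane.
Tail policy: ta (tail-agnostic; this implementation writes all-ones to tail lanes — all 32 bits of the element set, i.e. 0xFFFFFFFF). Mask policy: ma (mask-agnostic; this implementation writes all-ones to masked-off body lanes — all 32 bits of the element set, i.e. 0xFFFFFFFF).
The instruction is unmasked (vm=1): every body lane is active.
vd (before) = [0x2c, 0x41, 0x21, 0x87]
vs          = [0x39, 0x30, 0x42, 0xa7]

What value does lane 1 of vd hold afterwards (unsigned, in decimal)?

lanes per group: 128·1/32 = 4
vl = min(AVL, VLMAX) = min(3, 4) = 3
vd[0] add(0x2c,0x39) -> 0x65
vd[1] add(0x41,0x30) -> 0x71
vd[2] add(0x21,0x42) -> 0x63
vd[3] tail/ones -> 0xffffffff

vd[1] = 113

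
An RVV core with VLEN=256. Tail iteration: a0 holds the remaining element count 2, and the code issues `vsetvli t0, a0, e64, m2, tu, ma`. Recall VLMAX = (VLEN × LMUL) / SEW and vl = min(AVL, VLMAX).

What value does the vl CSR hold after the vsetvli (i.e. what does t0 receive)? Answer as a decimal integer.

VLMAX = VLEN×LMUL/SEW = 256×2/64 = 8
vl ← min(2, 8) = 2

vl = 2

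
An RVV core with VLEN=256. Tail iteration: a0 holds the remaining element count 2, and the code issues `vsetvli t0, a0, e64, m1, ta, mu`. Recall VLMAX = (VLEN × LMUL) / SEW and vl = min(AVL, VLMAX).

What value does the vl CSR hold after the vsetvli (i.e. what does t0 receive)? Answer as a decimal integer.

VLMAX = (256 × 1) / 64 = 4 lanes
AVL=2 ≤ VLMAX=4, so vl = 2

vl = 2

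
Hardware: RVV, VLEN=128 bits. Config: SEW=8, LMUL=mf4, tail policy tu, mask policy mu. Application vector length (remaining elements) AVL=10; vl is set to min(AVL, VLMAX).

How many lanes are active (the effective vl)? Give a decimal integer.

vl = 4

VLMAX = VLEN×LMUL/SEW = 128×1/4/8 = 4
AVL=10 > VLMAX=4, so vl = 4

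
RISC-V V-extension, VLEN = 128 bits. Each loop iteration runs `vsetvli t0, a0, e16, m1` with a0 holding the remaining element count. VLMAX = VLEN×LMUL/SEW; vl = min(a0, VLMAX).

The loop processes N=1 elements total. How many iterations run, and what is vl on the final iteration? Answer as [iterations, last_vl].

[iterations, last_vl] = [1, 1]

VLMAX = VLEN×LMUL/SEW = 128×1/16 = 8
1 elements at 8/iter → 1 passes, remainder 1 on the last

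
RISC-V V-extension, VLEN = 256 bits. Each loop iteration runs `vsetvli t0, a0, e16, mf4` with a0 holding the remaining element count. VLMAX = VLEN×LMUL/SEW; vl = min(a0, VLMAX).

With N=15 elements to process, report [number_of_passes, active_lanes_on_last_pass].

VLMAX = VLEN×LMUL/SEW = 256×1/4/16 = 4
15 elements at 4/iter → 4 passes, remainder 3 on the last

[iterations, last_vl] = [4, 3]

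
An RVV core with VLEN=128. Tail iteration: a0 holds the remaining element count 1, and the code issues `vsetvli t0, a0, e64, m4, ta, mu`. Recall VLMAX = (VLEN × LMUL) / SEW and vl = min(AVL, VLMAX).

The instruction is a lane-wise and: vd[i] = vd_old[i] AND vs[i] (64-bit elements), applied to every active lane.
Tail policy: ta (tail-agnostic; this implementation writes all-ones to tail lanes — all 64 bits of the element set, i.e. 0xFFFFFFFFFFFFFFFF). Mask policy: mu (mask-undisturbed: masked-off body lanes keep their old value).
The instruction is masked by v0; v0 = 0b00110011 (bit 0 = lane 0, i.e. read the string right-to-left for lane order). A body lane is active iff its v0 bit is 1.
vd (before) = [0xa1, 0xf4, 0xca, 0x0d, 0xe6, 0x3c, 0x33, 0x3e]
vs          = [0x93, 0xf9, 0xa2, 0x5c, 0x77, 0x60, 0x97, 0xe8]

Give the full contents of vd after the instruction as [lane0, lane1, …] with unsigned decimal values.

VLMAX = VLEN×LMUL/SEW = 128×4/64 = 8
vl ← min(1, 8) = 1
[0] and(0xa1,0x93) = 0x81
[1] tail/ones = 0xffffffffffffffff
[2] tail/ones = 0xffffffffffffffff
[3] tail/ones = 0xffffffffffffffff
[4] tail/ones = 0xffffffffffffffff
[5] tail/ones = 0xffffffffffffffff
[6] tail/ones = 0xffffffffffffffff
[7] tail/ones = 0xffffffffffffffff

vd = [129, 18446744073709551615, 18446744073709551615, 18446744073709551615, 18446744073709551615, 18446744073709551615, 18446744073709551615, 18446744073709551615]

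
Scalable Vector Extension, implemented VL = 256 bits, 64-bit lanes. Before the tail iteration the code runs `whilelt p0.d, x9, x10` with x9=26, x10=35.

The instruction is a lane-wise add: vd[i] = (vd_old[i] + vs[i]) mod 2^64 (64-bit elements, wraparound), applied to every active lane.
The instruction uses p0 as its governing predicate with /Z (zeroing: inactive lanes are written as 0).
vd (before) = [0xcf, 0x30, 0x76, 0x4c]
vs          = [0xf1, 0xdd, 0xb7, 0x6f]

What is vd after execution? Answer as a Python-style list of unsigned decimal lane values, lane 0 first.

vd = [448, 269, 301, 187]

register lanes = 256/64 = 4
whilelt: lane j active iff 26+j < 35 → j < 9 → 4 active
[0] add(0xcf,0xf1) = 0x1c0
[1] add(0x30,0xdd) = 0x10d
[2] add(0x76,0xb7) = 0x12d
[3] add(0x4c,0x6f) = 0xbb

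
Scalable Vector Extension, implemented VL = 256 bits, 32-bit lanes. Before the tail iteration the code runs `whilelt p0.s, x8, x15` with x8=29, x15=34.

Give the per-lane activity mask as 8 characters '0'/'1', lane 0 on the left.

register lanes = 256/32 = 8
p0[j] = (29+j < 34); true for j=0..4 → 5 lanes set
bits (lane 0 leftmost): 11111000

predicate = 11111000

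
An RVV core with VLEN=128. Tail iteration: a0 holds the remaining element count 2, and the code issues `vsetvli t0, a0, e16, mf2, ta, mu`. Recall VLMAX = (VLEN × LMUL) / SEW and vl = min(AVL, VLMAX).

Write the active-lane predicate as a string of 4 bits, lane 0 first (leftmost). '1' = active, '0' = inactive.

VLMAX = (128 × 1/2) / 16 = 4 lanes
AVL=2 ≤ VLMAX=4, so vl = 2
bits (lane 0 leftmost): 1100

predicate = 1100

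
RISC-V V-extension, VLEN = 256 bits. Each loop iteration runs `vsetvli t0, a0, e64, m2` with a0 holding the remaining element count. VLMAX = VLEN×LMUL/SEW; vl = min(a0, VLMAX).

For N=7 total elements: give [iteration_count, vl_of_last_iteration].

lanes per group: 256·2/64 = 8
7 elements at 8/iter → 1 passes, remainder 7 on the last

[iterations, last_vl] = [1, 7]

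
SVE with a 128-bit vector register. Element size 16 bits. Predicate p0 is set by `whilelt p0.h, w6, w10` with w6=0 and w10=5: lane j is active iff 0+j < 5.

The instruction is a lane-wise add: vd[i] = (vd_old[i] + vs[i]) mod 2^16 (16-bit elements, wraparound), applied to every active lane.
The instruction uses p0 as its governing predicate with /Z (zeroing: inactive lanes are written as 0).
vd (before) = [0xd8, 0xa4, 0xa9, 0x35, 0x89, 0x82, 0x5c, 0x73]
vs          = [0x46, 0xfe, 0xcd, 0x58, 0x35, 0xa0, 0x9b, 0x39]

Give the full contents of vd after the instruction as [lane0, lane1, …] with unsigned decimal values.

lane count: 128 div 16 = 8
whilelt: lane j active iff 0+j < 5 → j < 5 → 5 active
[0] add(0xd8,0x46) = 0x11e
[1] add(0xa4,0xfe) = 0x1a2
[2] add(0xa9,0xcd) = 0x176
[3] add(0x35,0x58) = 0x8d
[4] add(0x89,0x35) = 0xbe
[5] tail/zero = 0x00
[6] tail/zero = 0x00
[7] tail/zero = 0x00

vd = [286, 418, 374, 141, 190, 0, 0, 0]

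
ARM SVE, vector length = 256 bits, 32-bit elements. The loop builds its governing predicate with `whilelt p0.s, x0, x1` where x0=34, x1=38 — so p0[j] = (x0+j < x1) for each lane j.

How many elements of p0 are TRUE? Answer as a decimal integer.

vl = 4

lane count: 256 div 32 = 8
active while 34+j < 38, i.e. j ∈ [0,4) capped at 8 ⇒ 4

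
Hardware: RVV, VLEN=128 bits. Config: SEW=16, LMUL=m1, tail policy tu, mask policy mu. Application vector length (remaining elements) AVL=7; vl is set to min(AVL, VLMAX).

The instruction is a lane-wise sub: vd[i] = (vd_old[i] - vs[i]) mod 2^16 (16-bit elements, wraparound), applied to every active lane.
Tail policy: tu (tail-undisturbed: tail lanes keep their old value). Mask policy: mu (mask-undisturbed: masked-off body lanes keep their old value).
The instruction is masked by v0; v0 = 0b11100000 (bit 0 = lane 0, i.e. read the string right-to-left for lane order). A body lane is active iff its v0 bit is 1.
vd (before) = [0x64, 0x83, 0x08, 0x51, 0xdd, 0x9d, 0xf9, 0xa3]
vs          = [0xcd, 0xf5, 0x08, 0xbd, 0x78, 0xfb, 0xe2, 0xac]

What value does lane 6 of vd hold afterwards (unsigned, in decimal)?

vd[6] = 23

lanes per group: 128·1/16 = 8
vl = min(AVL, VLMAX) = min(7, 8) = 7
vd[0] mask-off/keep -> 0x64
vd[1] mask-off/keep -> 0x83
vd[2] mask-off/keep -> 0x08
vd[3] mask-off/keep -> 0x51
vd[4] mask-off/keep -> 0xdd
vd[5] sub(0x9d,0xfb) -> 0xffa2
vd[6] sub(0xf9,0xe2) -> 0x17
vd[7] tail/keep -> 0xa3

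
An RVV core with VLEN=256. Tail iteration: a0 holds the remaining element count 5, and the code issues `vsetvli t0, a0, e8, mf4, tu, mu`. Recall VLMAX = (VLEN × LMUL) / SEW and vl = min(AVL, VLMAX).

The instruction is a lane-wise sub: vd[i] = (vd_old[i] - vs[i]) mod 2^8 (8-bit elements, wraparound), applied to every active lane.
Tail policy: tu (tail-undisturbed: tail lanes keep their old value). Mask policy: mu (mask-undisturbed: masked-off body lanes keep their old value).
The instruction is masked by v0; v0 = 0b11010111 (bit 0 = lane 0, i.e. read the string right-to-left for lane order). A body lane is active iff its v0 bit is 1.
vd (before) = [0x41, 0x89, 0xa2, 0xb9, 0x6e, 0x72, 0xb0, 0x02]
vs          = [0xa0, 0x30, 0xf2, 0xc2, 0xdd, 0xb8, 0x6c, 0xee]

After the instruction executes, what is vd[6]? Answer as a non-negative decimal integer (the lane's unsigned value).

VLMAX = VLEN×LMUL/SEW = 256×1/4/8 = 8
vl ← min(5, 8) = 5
[0] sub(0x41,0xa0) = 0xa1
[1] sub(0x89,0x30) = 0x59
[2] sub(0xa2,0xf2) = 0xb0
[3] mask-off/keep = 0xb9
[4] sub(0x6e,0xdd) = 0x91
[5] tail/keep = 0x72
[6] tail/keep = 0xb0
[7] tail/keep = 0x02

vd[6] = 176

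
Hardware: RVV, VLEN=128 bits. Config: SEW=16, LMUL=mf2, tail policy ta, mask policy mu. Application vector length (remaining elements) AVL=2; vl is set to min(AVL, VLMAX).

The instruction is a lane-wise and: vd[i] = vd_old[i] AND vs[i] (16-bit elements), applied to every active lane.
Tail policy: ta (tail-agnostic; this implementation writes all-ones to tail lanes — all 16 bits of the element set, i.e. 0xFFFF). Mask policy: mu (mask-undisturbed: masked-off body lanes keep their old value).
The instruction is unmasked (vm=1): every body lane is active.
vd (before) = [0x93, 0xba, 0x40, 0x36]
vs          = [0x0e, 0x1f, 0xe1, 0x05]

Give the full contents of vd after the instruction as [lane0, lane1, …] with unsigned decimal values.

VLMAX = VLEN×LMUL/SEW = 128×1/2/16 = 4
vl = min(AVL, VLMAX) = min(2, 4) = 2
[0] and(0x93,0x0e) = 0x02
[1] and(0xba,0x1f) = 0x1a
[2] tail/ones = 0xffff
[3] tail/ones = 0xffff

vd = [2, 26, 65535, 65535]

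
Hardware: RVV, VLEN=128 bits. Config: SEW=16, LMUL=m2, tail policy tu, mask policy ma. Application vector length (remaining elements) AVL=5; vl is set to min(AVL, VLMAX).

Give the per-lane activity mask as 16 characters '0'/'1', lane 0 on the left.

predicate = 1111100000000000

VLMAX = VLEN×LMUL/SEW = 128×2/16 = 16
vl ← min(5, 16) = 5
bits (lane 0 leftmost): 1111100000000000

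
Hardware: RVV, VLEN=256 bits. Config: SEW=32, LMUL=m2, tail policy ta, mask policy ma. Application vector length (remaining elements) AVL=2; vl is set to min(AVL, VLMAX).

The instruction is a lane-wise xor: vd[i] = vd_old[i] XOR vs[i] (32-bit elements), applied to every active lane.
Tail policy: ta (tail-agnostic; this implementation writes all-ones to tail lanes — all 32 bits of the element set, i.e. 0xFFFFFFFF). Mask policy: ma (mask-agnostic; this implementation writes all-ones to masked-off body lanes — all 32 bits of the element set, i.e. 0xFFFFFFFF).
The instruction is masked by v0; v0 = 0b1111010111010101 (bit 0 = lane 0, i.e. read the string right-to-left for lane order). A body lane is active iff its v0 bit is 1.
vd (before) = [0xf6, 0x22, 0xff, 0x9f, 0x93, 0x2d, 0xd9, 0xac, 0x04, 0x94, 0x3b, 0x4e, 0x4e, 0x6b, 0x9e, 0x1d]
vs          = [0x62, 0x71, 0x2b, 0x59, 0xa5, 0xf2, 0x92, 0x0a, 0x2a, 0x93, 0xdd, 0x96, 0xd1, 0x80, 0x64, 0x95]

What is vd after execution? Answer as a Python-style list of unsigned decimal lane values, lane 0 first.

lanes per group: 256·2/32 = 16
AVL=2 ≤ VLMAX=16, so vl = 2
lane  0: xor(0xf6,0x62) ⇒ 0x94
lane  1: mask-off/ones ⇒ 0xffffffff
lane  2: tail/ones ⇒ 0xffffffff
lane  3: tail/ones ⇒ 0xffffffff
lane  4: tail/ones ⇒ 0xffffffff
lane  5: tail/ones ⇒ 0xffffffff
lane  6: tail/ones ⇒ 0xffffffff
lane  7: tail/ones ⇒ 0xffffffff
lane  8: tail/ones ⇒ 0xffffffff
lane  9: tail/ones ⇒ 0xffffffff
lane 10: tail/ones ⇒ 0xffffffff
lane 11: tail/ones ⇒ 0xffffffff
lane 12: tail/ones ⇒ 0xffffffff
lane 13: tail/ones ⇒ 0xffffffff
lane 14: tail/ones ⇒ 0xffffffff
lane 15: tail/ones ⇒ 0xffffffff

vd = [148, 4294967295, 4294967295, 4294967295, 4294967295, 4294967295, 4294967295, 4294967295, 4294967295, 4294967295, 4294967295, 4294967295, 4294967295, 4294967295, 4294967295, 4294967295]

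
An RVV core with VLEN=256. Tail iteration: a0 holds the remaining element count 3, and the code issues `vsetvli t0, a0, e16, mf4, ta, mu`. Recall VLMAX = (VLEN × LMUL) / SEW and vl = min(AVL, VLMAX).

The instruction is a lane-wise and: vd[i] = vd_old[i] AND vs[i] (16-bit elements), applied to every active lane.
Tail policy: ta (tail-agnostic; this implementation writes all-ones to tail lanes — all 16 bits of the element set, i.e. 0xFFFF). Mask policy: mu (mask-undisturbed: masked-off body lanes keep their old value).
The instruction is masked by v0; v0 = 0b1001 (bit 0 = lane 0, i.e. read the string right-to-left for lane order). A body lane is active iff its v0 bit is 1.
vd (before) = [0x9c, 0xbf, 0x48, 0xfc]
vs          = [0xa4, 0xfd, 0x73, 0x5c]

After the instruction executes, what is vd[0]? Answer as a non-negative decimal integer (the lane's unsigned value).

vd[0] = 132

VLMAX = VLEN×LMUL/SEW = 256×1/4/16 = 4
vl = min(AVL, VLMAX) = min(3, 4) = 3
vd[0] and(0x9c,0xa4) -> 0x84
vd[1] mask-off/keep -> 0xbf
vd[2] mask-off/keep -> 0x48
vd[3] tail/ones -> 0xffff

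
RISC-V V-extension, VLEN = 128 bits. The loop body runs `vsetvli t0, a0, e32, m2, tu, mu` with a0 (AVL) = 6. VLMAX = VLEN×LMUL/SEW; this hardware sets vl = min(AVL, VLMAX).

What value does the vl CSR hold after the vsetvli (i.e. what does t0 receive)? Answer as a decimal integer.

VLMAX = (128 × 2) / 32 = 8 lanes
vl ← min(6, 8) = 6

vl = 6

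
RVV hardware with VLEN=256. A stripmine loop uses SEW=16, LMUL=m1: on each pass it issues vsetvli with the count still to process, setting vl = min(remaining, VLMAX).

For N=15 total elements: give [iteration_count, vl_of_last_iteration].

[iterations, last_vl] = [1, 15]

lanes per group: 256·1/16 = 16
N=15: ⌈15/16⌉ = 1 iters; last vl = 15 − 0×16 = 15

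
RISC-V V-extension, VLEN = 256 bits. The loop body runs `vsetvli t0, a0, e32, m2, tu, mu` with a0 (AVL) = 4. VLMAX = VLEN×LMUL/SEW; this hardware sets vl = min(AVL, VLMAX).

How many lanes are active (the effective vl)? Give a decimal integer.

vl = 4

VLMAX = VLEN×LMUL/SEW = 256×2/32 = 16
AVL=4 ≤ VLMAX=16, so vl = 4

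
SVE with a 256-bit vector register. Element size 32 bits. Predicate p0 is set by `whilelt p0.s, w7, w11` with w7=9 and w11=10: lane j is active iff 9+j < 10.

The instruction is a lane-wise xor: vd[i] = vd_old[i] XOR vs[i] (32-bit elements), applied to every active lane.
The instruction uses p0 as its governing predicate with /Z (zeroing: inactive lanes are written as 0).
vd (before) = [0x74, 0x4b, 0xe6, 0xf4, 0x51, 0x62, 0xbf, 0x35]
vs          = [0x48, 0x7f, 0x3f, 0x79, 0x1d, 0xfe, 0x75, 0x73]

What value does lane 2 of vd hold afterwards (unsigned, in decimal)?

vd[2] = 0

register lanes = 256/32 = 8
p0[j] = (9+j < 10); true for j=0..0 → 1 lanes set
[0] xor(0x74,0x48) = 0x3c
[1] tail/zero = 0x00
[2] tail/zero = 0x00
[3] tail/zero = 0x00
[4] tail/zero = 0x00
[5] tail/zero = 0x00
[6] tail/zero = 0x00
[7] tail/zero = 0x00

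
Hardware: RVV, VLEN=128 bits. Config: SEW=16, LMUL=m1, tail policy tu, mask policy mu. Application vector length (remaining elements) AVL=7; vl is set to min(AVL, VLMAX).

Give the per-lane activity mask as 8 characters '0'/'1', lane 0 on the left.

VLMAX = VLEN×LMUL/SEW = 128×1/16 = 8
AVL=7 ≤ VLMAX=8, so vl = 7
bits (lane 0 leftmost): 11111110

predicate = 11111110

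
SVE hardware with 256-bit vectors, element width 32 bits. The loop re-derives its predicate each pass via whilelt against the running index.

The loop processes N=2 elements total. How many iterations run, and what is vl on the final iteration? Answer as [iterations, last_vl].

register lanes = 256/32 = 8
N=2: ⌈2/8⌉ = 1 iters; last vl = 2 − 0×8 = 2

[iterations, last_vl] = [1, 2]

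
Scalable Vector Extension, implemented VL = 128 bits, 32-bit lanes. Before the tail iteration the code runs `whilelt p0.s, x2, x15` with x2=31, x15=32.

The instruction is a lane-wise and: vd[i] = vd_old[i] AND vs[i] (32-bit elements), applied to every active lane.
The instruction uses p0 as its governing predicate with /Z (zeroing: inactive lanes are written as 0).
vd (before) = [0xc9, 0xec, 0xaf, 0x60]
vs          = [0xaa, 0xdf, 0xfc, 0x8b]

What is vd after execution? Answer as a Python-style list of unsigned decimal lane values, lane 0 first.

128-bit reg / 32-bit elem → 4 lanes
whilelt: lane j active iff 31+j < 32 → j < 1 → 1 active
[0] and(0xc9,0xaa) = 0x88
[1] tail/zero = 0x00
[2] tail/zero = 0x00
[3] tail/zero = 0x00

vd = [136, 0, 0, 0]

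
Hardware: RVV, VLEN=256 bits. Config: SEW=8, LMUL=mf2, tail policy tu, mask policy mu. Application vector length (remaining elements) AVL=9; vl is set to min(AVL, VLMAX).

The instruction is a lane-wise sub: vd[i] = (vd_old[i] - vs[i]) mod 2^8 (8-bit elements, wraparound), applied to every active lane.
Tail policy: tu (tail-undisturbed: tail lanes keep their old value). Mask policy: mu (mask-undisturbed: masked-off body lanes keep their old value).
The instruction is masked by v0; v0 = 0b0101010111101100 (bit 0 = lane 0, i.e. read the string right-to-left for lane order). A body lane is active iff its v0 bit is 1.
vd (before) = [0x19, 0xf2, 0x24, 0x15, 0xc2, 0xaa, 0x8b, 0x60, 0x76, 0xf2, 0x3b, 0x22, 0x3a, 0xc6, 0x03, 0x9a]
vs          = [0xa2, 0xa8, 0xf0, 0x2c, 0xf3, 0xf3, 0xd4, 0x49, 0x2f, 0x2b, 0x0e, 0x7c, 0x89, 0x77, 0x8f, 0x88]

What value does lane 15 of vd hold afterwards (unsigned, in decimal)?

vd[15] = 154

lanes per group: 256·1/2/8 = 16
AVL=9 ≤ VLMAX=16, so vl = 9
vd[0] mask-off/keep -> 0x19
vd[1] mask-off/keep -> 0xf2
vd[2] sub(0x24,0xf0) -> 0x34
vd[3] sub(0x15,0x2c) -> 0xe9
vd[4] mask-off/keep -> 0xc2
vd[5] sub(0xaa,0xf3) -> 0xb7
vd[6] sub(0x8b,0xd4) -> 0xb7
vd[7] sub(0x60,0x49) -> 0x17
vd[8] sub(0x76,0x2f) -> 0x47
vd[9] tail/keep -> 0xf2
vd[10] tail/keep -> 0x3b
vd[11] tail/keep -> 0x22
vd[12] tail/keep -> 0x3a
vd[13] tail/keep -> 0xc6
vd[14] tail/keep -> 0x03
vd[15] tail/keep -> 0x9a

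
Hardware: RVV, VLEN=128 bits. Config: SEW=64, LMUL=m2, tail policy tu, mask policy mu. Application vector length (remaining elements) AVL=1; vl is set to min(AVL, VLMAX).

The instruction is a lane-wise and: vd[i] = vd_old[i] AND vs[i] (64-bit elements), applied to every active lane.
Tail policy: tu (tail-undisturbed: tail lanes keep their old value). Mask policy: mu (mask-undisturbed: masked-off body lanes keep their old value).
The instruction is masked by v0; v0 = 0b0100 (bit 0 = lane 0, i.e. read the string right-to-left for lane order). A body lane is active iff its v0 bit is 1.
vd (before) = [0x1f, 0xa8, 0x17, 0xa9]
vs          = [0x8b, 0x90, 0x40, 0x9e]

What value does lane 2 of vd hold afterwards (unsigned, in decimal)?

lanes per group: 128·2/64 = 4
vl ← min(1, 4) = 1
lane  0: mask-off/keep ⇒ 0x1f
lane  1: tail/keep ⇒ 0xa8
lane  2: tail/keep ⇒ 0x17
lane  3: tail/keep ⇒ 0xa9

vd[2] = 23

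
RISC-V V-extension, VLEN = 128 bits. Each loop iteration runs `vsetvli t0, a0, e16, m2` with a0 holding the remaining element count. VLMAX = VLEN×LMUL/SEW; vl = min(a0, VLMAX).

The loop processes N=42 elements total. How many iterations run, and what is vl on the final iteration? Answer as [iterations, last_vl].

VLMAX = VLEN×LMUL/SEW = 128×2/16 = 16
iterations = ceil(42/16) = 3; final-pass vl = 10

[iterations, last_vl] = [3, 10]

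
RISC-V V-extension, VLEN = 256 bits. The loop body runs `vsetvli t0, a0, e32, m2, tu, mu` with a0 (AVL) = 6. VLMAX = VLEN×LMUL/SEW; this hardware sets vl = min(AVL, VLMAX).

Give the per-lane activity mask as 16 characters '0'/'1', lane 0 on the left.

predicate = 1111110000000000

lanes per group: 256·2/32 = 16
AVL=6 ≤ VLMAX=16, so vl = 6
bits (lane 0 leftmost): 1111110000000000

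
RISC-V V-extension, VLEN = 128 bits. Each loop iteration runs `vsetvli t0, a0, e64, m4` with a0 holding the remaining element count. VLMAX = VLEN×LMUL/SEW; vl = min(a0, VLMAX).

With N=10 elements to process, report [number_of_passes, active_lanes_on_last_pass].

lanes per group: 128·4/64 = 8
N=10: ⌈10/8⌉ = 2 iters; last vl = 10 − 1×8 = 2

[iterations, last_vl] = [2, 2]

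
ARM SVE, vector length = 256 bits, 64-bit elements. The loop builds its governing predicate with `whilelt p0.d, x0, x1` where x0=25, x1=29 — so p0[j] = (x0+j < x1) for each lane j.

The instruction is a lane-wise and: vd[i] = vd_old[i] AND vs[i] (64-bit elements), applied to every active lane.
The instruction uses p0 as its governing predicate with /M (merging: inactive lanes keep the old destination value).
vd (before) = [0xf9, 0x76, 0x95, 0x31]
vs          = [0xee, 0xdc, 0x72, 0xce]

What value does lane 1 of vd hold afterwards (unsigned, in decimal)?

lane count: 256 div 64 = 4
p0[j] = (25+j < 29); true for j=0..3 → 4 lanes set
  i=0: and(0xf9,0xee) → 232
  i=1: and(0x76,0xdc) → 84
  i=2: and(0x95,0x72) → 16
  i=3: and(0x31,0xce) → 0

vd[1] = 84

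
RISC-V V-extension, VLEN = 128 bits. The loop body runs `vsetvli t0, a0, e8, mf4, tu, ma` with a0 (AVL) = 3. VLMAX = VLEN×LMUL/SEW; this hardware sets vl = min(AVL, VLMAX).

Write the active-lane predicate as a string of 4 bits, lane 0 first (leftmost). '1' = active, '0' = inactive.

VLMAX = VLEN×LMUL/SEW = 128×1/4/8 = 4
vl ← min(3, 4) = 3
bits (lane 0 leftmost): 1110

predicate = 1110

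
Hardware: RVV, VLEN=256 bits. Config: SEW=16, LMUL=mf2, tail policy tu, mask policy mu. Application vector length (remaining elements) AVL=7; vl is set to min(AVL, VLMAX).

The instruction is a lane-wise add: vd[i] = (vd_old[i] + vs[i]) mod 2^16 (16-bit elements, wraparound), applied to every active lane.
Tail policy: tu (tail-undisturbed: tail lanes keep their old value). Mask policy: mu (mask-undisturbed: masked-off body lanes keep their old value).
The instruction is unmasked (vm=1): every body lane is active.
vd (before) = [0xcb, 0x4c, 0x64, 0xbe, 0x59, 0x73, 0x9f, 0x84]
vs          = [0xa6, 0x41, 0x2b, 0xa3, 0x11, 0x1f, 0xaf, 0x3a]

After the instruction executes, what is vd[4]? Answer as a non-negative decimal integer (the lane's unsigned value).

VLMAX = VLEN×LMUL/SEW = 256×1/2/16 = 8
AVL=7 ≤ VLMAX=8, so vl = 7
[0] add(0xcb,0xa6) = 0x171
[1] add(0x4c,0x41) = 0x8d
[2] add(0x64,0x2b) = 0x8f
[3] add(0xbe,0xa3) = 0x161
[4] add(0x59,0x11) = 0x6a
[5] add(0x73,0x1f) = 0x92
[6] add(0x9f,0xaf) = 0x14e
[7] tail/keep = 0x84

vd[4] = 106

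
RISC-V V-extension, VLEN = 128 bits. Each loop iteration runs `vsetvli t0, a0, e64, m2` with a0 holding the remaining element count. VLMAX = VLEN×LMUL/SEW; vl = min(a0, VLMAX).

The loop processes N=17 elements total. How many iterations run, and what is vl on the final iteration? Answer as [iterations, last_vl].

[iterations, last_vl] = [5, 1]

lanes per group: 128·2/64 = 4
iterations = ceil(17/4) = 5; final-pass vl = 1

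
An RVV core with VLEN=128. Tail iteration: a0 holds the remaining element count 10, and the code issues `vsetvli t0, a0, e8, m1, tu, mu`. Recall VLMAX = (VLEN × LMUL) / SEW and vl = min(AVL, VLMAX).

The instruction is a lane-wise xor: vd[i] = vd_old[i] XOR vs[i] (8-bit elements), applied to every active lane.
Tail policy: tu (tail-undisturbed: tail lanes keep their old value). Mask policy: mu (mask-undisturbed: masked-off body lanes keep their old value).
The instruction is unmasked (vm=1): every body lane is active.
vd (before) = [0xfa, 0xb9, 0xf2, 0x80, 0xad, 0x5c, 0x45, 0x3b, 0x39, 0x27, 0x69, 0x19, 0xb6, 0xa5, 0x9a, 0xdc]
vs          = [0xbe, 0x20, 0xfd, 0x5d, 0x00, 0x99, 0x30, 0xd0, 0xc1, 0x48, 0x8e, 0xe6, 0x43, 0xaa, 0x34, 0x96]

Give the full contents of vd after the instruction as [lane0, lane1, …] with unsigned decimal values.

VLMAX = (128 × 1) / 8 = 16 lanes
vl = min(AVL, VLMAX) = min(10, 16) = 10
vd[0] xor(0xfa,0xbe) -> 0x44
vd[1] xor(0xb9,0x20) -> 0x99
vd[2] xor(0xf2,0xfd) -> 0x0f
vd[3] xor(0x80,0x5d) -> 0xdd
vd[4] xor(0xad,0x00) -> 0xad
vd[5] xor(0x5c,0x99) -> 0xc5
vd[6] xor(0x45,0x30) -> 0x75
vd[7] xor(0x3b,0xd0) -> 0xeb
vd[8] xor(0x39,0xc1) -> 0xf8
vd[9] xor(0x27,0x48) -> 0x6f
vd[10] tail/keep -> 0x69
vd[11] tail/keep -> 0x19
vd[12] tail/keep -> 0xb6
vd[13] tail/keep -> 0xa5
vd[14] tail/keep -> 0x9a
vd[15] tail/keep -> 0xdc

vd = [68, 153, 15, 221, 173, 197, 117, 235, 248, 111, 105, 25, 182, 165, 154, 220]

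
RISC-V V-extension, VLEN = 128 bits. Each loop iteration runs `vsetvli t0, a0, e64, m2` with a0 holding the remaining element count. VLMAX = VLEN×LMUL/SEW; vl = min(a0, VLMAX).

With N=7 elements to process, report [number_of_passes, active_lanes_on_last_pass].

lanes per group: 128·2/64 = 4
iterations = ceil(7/4) = 2; final-pass vl = 3

[iterations, last_vl] = [2, 3]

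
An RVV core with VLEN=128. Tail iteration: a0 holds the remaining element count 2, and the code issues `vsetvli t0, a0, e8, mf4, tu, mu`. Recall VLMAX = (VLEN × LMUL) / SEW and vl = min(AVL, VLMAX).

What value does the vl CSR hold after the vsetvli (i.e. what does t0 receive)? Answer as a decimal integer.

vl = 2

VLMAX = (128 × 1/4) / 8 = 4 lanes
vl ← min(2, 4) = 2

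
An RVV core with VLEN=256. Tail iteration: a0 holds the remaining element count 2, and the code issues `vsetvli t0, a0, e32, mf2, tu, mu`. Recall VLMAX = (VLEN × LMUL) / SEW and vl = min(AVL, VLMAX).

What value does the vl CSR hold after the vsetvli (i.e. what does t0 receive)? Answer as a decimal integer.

vl = 2

lanes per group: 256·1/2/32 = 4
AVL=2 ≤ VLMAX=4, so vl = 2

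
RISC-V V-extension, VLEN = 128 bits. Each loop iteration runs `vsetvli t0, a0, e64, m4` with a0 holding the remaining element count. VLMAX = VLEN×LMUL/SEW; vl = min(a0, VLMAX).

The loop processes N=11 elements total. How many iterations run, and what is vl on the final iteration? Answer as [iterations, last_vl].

lanes per group: 128·4/64 = 8
iterations = ceil(11/8) = 2; final-pass vl = 3

[iterations, last_vl] = [2, 3]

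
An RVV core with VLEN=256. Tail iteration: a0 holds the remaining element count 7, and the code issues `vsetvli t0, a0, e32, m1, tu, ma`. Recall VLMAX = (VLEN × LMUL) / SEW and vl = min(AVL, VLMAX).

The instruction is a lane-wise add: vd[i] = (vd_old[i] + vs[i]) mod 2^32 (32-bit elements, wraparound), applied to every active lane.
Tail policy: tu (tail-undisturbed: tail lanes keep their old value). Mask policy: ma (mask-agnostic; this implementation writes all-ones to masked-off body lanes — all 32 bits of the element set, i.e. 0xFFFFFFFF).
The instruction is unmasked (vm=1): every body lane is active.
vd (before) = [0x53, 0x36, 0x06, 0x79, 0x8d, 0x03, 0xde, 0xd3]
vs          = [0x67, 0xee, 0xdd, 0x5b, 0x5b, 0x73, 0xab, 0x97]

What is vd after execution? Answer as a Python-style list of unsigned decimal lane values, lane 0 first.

VLMAX = VLEN×LMUL/SEW = 256×1/32 = 8
vl ← min(7, 8) = 7
lane  0: add(0x53,0x67) ⇒ 0xba
lane  1: add(0x36,0xee) ⇒ 0x124
lane  2: add(0x06,0xdd) ⇒ 0xe3
lane  3: add(0x79,0x5b) ⇒ 0xd4
lane  4: add(0x8d,0x5b) ⇒ 0xe8
lane  5: add(0x03,0x73) ⇒ 0x76
lane  6: add(0xde,0xab) ⇒ 0x189
lane  7: tail/keep ⇒ 0xd3

vd = [186, 292, 227, 212, 232, 118, 393, 211]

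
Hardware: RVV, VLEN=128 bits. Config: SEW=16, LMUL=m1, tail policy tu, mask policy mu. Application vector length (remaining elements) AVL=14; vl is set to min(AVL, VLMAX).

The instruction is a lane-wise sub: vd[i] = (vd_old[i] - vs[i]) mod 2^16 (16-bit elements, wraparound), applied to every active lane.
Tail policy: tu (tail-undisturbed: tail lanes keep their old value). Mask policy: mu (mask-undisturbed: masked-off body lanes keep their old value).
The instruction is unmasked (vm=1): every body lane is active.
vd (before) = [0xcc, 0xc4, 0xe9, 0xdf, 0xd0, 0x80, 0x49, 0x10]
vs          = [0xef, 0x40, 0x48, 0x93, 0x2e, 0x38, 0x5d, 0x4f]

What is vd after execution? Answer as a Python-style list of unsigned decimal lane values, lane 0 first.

vd = [65501, 132, 161, 76, 162, 72, 65516, 65473]

VLMAX = VLEN×LMUL/SEW = 128×1/16 = 8
AVL=14 > VLMAX=8, so vl = 8
vd[0] sub(0xcc,0xef) -> 0xffdd
vd[1] sub(0xc4,0x40) -> 0x84
vd[2] sub(0xe9,0x48) -> 0xa1
vd[3] sub(0xdf,0x93) -> 0x4c
vd[4] sub(0xd0,0x2e) -> 0xa2
vd[5] sub(0x80,0x38) -> 0x48
vd[6] sub(0x49,0x5d) -> 0xffec
vd[7] sub(0x10,0x4f) -> 0xffc1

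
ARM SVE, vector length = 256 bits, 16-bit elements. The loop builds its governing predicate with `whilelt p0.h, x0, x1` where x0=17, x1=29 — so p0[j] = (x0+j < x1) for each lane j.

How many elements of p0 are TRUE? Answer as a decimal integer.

register lanes = 256/16 = 16
whilelt: lane j active iff 17+j < 29 → j < 12 → 12 active

vl = 12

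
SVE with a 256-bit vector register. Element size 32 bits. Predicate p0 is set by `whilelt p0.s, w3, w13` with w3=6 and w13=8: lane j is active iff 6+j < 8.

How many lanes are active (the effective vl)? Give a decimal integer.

vl = 2

lane count: 256 div 32 = 8
active while 6+j < 8, i.e. j ∈ [0,2) capped at 8 ⇒ 2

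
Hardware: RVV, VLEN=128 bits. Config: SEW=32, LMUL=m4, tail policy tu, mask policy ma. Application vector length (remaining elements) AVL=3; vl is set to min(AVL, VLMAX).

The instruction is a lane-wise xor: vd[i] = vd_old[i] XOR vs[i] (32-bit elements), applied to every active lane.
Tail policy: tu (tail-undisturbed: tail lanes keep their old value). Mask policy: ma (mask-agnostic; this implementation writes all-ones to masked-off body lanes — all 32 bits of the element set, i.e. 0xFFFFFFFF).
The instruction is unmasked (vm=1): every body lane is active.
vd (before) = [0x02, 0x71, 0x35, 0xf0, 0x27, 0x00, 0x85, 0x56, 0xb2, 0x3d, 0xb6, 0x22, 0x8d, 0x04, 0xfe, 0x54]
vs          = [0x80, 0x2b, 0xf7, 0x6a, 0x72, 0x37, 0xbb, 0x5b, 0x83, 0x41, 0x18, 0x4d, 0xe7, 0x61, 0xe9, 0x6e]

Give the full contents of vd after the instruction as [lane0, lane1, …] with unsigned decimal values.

vd = [130, 90, 194, 240, 39, 0, 133, 86, 178, 61, 182, 34, 141, 4, 254, 84]

VLMAX = VLEN×LMUL/SEW = 128×4/32 = 16
AVL=3 ≤ VLMAX=16, so vl = 3
lane  0: xor(0x02,0x80) ⇒ 0x82
lane  1: xor(0x71,0x2b) ⇒ 0x5a
lane  2: xor(0x35,0xf7) ⇒ 0xc2
lane  3: tail/keep ⇒ 0xf0
lane  4: tail/keep ⇒ 0x27
lane  5: tail/keep ⇒ 0x00
lane  6: tail/keep ⇒ 0x85
lane  7: tail/keep ⇒ 0x56
lane  8: tail/keep ⇒ 0xb2
lane  9: tail/keep ⇒ 0x3d
lane 10: tail/keep ⇒ 0xb6
lane 11: tail/keep ⇒ 0x22
lane 12: tail/keep ⇒ 0x8d
lane 13: tail/keep ⇒ 0x04
lane 14: tail/keep ⇒ 0xfe
lane 15: tail/keep ⇒ 0x54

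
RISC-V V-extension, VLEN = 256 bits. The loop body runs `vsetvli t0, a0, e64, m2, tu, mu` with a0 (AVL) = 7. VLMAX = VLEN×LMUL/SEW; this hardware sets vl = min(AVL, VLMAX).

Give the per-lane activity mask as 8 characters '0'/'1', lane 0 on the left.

VLMAX = VLEN×LMUL/SEW = 256×2/64 = 8
vl = min(AVL, VLMAX) = min(7, 8) = 7
bits (lane 0 leftmost): 11111110

predicate = 11111110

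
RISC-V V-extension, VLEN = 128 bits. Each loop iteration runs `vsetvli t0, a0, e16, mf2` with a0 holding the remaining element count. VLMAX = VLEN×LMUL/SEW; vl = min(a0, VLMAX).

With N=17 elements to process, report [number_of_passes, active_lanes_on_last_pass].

lanes per group: 128·1/2/16 = 4
iterations = ceil(17/4) = 5; final-pass vl = 1

[iterations, last_vl] = [5, 1]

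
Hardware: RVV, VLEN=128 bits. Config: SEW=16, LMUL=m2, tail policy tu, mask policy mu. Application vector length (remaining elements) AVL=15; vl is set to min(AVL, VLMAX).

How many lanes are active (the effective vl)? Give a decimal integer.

vl = 15

VLMAX = VLEN×LMUL/SEW = 128×2/16 = 16
vl ← min(15, 16) = 15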